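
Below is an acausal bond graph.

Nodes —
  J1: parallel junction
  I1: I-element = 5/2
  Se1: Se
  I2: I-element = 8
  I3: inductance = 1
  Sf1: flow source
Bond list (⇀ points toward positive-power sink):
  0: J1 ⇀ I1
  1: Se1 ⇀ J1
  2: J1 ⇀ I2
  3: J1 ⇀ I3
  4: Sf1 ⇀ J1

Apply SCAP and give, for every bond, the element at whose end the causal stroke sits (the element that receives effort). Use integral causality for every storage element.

β0 stroke at I1
β1 stroke at J1
β2 stroke at I2
β3 stroke at I3
β4 stroke at Sf1

β1 →J1  (source Se1 imposes e)
β4 →Sf1  (Sf1: flow source, stroke at near end)
β0 →I1  (0-jn J1 has e-setter on 1)
β2 →I2  (J1: bond 1 brought effort, rest push out)
β3 →I3  (J1: bond 1 brought effort, rest push out)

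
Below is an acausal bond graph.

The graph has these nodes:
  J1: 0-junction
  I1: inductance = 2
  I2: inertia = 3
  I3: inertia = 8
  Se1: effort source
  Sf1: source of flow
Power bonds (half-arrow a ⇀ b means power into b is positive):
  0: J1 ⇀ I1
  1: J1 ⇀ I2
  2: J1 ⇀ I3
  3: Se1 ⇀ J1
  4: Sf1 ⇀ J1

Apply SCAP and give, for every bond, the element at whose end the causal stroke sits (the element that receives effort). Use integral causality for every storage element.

b3 stroke→J1  (source Se1 imposes e)
b4 stroke→Sf1  (Sf1: flow source, stroke at near end)
b0 stroke→I1  (0-jn J1 has e-setter on 3)
b1 stroke→I2  (J1 effort already set via bond 3)
b2 stroke→I3  (J1: bond 3 brought effort, rest push out)

β0 |I1
β1 |I2
β2 |I3
β3 |J1
β4 |Sf1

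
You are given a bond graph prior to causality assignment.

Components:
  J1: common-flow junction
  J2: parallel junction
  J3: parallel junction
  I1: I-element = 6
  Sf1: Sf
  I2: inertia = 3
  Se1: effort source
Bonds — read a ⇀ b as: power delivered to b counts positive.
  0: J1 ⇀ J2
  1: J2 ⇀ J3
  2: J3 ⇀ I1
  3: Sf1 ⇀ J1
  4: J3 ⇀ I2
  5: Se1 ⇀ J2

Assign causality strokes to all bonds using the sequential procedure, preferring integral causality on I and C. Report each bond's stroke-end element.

#3 |Sf1  (Sf1 (Sf) sets flow on bond)
#5 |J2  (Se1: effort source, stroke at far end)
#0 |J1  (common-f at J1 fixed by 3)
#1 |J3  (0-jn J2 has e-setter on 5)
#2 |I1  (J3 effort already set via bond 1)
#4 |I2  (J3 effort already set via bond 1)

bond 0 |J1
bond 1 |J3
bond 2 |I1
bond 3 |Sf1
bond 4 |I2
bond 5 |J2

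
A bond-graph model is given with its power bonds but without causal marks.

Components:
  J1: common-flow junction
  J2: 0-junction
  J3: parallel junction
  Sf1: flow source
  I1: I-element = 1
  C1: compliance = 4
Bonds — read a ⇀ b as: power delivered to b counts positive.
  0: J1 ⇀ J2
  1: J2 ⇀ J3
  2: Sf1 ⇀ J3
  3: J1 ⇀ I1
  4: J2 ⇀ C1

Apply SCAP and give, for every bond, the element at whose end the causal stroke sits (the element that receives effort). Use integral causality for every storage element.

bond 2 |Sf1  (Sf1 fixes flow; stroke at Sf1)
bond 1 |J3  (J3 needs exactly one e-in)
bond 3 |I1  (I1 outputs flow p/I1)
bond 0 |J1  (1-jn J1 has f-setter on 3)
bond 4 |J2  (J2 needs exactly one e-in)

bond 0 stroke→J1
bond 1 stroke→J3
bond 2 stroke→Sf1
bond 3 stroke→I1
bond 4 stroke→J2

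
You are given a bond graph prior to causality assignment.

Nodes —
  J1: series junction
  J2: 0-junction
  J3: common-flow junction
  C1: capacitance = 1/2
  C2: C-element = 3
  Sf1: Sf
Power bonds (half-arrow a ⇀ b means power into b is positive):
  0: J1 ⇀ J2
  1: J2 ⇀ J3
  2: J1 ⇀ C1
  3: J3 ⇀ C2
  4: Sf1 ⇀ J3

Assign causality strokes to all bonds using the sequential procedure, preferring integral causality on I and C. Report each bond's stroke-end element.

bond 0 →J2
bond 1 →J3
bond 2 →J1
bond 3 →J3
bond 4 →Sf1

#4 |Sf1  (Sf1: flow source, stroke at near end)
#1 |J3  (J3: bond 4 brought flow, rest push out)
#3 |J3  (1-jn J3 has f-setter on 4)
#0 |J2  (J2 needs exactly one e-in)
#2 |J1  (J1 flow already set via bond 0)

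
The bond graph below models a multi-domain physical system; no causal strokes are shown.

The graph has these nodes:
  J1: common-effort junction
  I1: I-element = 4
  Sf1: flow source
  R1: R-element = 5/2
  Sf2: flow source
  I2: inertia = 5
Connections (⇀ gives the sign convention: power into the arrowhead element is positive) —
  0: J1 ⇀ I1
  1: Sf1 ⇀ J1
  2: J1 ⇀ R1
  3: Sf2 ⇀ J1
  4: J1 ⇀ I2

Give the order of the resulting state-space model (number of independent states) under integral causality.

b1 stroke at Sf1  (Sf1: flow source, stroke at near end)
b3 stroke at Sf2  (Sf2: flow source, stroke at near end)
b0 stroke at I1  (prefer integral on I1)
b4 stroke at I2  (prefer integral on I2)
b2 stroke at J1  (J1 needs exactly one e-in)

2  (I1, I2 all integral)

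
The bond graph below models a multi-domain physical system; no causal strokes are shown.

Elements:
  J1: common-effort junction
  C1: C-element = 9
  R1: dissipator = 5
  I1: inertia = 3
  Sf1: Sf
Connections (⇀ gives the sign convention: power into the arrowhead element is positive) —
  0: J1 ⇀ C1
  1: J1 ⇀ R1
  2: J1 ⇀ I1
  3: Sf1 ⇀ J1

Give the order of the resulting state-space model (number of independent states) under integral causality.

#3 |Sf1  (Sf1 fixes flow; stroke at Sf1)
#0 |J1  (C1 outputs effort q/C1)
#1 |R1  (common-e at J1 fixed by 0)
#2 |I1  (J1 effort already set via bond 0)

2  (C1, I1 all integral)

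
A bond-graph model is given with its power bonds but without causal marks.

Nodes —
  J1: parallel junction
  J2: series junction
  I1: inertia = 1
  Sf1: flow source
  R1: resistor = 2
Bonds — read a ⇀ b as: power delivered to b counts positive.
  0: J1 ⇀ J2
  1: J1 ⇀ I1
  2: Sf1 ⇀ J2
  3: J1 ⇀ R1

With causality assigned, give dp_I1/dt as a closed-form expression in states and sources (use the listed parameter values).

b2 stroke→Sf1  (Sf1 fixes flow; stroke at Sf1)
b0 stroke→J2  (1-jn J2 has f-setter on 2)
b1 stroke→I1  (I1 outputs flow p/I1)
b3 stroke→J1  (only one effort-in slot at J1)

dp_I1/dt = -2*F_Sf1 - 2*p_I1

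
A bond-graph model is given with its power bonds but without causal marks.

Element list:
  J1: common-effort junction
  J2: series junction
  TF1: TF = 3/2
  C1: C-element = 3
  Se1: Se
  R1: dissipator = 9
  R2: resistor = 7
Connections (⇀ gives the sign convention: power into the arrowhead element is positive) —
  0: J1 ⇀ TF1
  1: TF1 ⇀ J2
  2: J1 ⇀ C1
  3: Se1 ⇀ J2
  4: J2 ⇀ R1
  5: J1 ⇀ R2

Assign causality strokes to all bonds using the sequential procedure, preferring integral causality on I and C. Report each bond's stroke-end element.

bond 3 |J2  (Se1: effort source, stroke at far end)
bond 2 |J1  (C1: C, integral causality)
bond 0 |TF1  (0-jn J1 has e-setter on 2)
bond 5 |R2  (0-jn J1 has e-setter on 2)
bond 1 |J2  (TF1 one-in-one-out from 0)
bond 4 |R1  (J2 needs exactly one f-in)

bond 0 stroke→TF1
bond 1 stroke→J2
bond 2 stroke→J1
bond 3 stroke→J2
bond 4 stroke→R1
bond 5 stroke→R2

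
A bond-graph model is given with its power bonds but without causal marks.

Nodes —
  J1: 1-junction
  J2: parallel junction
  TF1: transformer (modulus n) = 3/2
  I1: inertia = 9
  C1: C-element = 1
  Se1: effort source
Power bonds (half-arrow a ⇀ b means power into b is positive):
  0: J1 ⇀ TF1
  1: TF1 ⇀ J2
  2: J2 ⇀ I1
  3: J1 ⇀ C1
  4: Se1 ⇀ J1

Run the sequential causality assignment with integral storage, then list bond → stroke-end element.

b0 →TF1
b1 →J2
b2 →I1
b3 →J1
b4 →J1

#4 stroke→J1  (source Se1 imposes e)
#2 stroke→I1  (I1: I, integral causality)
#1 stroke→J2  (J2: last free bond brings effort in)
#0 stroke→TF1  (TF TF1: opposite of bond 1)
#3 stroke→J1  (1-jn J1 has f-setter on 0)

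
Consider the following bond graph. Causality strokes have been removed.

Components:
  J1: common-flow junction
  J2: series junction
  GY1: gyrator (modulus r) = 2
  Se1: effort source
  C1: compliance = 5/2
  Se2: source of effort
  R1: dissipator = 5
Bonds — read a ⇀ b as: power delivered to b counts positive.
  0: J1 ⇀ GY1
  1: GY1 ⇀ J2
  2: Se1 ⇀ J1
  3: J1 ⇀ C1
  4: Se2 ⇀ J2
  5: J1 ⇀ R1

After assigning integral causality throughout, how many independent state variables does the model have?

bond 2 stroke at J1  (Se1: effort source, stroke at far end)
bond 4 stroke at J2  (source Se2 imposes e)
bond 1 stroke at GY1  (closing 1-jn rule on J2)
bond 0 stroke at GY1  (GY1 both-in/both-out from 1)
bond 3 stroke at J1  (J1: bond 0 brought flow, rest push out)
bond 5 stroke at J1  (common-f at J1 fixed by 0)

1  (C1 all integral)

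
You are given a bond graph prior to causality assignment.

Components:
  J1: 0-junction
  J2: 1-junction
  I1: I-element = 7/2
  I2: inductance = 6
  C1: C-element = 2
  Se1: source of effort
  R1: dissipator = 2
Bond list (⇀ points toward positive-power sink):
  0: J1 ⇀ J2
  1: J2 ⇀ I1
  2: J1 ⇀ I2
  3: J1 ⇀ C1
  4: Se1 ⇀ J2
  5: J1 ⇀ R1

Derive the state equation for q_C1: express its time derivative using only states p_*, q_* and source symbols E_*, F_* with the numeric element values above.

b4 stroke→J2  (Se1 (Se) sets effort on bond)
b1 stroke→I1  (I1 integral (f out))
b0 stroke→J2  (J2: bond 1 brought flow, rest push out)
b2 stroke→I2  (prefer integral on I2)
b3 stroke→J1  (C1 integral (e out))
b5 stroke→R1  (0-jn J1 has e-setter on 3)

dq_C1/dt = -2*p_I1/7 - p_I2/6 - q_C1/4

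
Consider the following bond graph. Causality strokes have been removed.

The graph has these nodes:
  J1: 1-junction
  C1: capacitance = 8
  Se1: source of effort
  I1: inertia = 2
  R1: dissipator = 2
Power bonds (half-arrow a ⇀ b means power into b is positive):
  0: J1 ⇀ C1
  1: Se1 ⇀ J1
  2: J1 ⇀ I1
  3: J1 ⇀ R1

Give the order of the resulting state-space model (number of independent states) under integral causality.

b1 stroke→J1  (Se1: effort source, stroke at far end)
b0 stroke→J1  (C1 integral (e out))
b2 stroke→I1  (I1: I, integral causality)
b3 stroke→J1  (1-jn J1 has f-setter on 2)

2  (C1, I1 all integral)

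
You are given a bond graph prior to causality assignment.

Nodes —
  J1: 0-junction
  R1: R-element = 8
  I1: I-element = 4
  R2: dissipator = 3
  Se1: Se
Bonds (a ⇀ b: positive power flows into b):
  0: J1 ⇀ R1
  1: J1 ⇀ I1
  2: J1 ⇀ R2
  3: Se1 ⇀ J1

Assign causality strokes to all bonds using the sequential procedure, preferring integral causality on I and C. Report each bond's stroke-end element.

bond 3 stroke at J1  (source Se1 imposes e)
bond 0 stroke at R1  (J1: bond 3 brought effort, rest push out)
bond 1 stroke at I1  (common-e at J1 fixed by 3)
bond 2 stroke at R2  (common-e at J1 fixed by 3)

bond 0 stroke at R1
bond 1 stroke at I1
bond 2 stroke at R2
bond 3 stroke at J1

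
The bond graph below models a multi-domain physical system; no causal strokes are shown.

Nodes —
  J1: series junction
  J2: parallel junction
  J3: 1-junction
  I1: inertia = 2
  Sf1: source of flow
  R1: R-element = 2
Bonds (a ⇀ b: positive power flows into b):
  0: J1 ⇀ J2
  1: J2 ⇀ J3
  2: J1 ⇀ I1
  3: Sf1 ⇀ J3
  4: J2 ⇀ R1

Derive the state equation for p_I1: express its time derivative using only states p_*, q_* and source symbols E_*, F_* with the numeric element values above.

dp_I1/dt = 2*F_Sf1 - p_I1

#3 →Sf1  (source Sf1 imposes f)
#1 →J3  (J3 flow already set via bond 3)
#2 →I1  (prefer integral on I1)
#0 →J1  (1-jn J1 has f-setter on 2)
#4 →J2  (J2 needs exactly one e-in)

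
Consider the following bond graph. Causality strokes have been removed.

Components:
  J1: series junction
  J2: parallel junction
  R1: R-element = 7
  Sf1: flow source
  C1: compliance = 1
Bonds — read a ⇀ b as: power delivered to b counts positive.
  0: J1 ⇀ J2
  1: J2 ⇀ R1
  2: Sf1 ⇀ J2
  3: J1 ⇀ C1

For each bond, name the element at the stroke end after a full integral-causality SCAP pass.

bond 0 stroke→J2
bond 1 stroke→R1
bond 2 stroke→Sf1
bond 3 stroke→J1

b2 stroke at Sf1  (Sf1: flow source, stroke at near end)
b3 stroke at J1  (C1: C, integral causality)
b0 stroke at J2  (only one flow-in slot at J1)
b1 stroke at R1  (J2: bond 0 brought effort, rest push out)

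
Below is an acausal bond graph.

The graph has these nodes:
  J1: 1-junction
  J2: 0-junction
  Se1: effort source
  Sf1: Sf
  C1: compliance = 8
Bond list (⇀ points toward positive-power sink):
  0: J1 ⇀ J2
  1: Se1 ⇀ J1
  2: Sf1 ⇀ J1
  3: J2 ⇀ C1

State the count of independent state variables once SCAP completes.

1  (C1 all integral)

β1 stroke at J1  (Se1 fixes effort; stroke away)
β2 stroke at Sf1  (source Sf1 imposes f)
β0 stroke at J1  (common-f at J1 fixed by 2)
β3 stroke at J2  (J2 needs exactly one e-in)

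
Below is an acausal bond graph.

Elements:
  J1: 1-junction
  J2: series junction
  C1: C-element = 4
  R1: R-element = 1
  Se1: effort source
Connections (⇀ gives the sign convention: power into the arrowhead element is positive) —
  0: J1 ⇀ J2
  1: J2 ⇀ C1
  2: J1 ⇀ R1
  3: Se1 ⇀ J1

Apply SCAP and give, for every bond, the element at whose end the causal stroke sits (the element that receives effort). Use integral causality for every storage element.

bond 3 →J1  (Se1 (Se) sets effort on bond)
bond 1 →J2  (C1 outputs effort q/C1)
bond 0 →J1  (only one flow-in slot at J2)
bond 2 →R1  (closing 1-jn rule on J1)

β0 stroke at J1
β1 stroke at J2
β2 stroke at R1
β3 stroke at J1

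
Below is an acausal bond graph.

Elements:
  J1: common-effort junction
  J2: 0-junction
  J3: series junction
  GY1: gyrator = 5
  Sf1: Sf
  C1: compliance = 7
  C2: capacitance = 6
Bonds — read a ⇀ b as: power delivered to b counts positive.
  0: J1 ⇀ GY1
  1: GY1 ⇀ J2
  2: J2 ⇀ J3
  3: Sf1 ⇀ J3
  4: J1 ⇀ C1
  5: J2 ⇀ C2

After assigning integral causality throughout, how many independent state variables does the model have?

2  (C1, C2 all integral)

β3 →Sf1  (Sf1 fixes flow; stroke at Sf1)
β2 →J3  (J3 flow already set via bond 3)
β4 →J1  (C1 integral (e out))
β0 →GY1  (J1 effort already set via bond 4)
β1 →GY1  (GY1: gyrator matches bond 0)
β5 →J2  (only one effort-in slot at J2)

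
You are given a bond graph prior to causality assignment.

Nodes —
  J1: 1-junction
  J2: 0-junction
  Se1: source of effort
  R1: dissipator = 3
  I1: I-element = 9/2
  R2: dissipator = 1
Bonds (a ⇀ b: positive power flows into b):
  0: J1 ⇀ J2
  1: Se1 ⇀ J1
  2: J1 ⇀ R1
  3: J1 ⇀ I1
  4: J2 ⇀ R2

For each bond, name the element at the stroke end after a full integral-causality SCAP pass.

β1 |J1  (Se1 (Se) sets effort on bond)
β3 |I1  (I1: I, integral causality)
β0 |J1  (1-jn J1 has f-setter on 3)
β2 |J1  (J1: bond 3 brought flow, rest push out)
β4 |J2  (J2: last free bond brings effort in)

#0 stroke at J1
#1 stroke at J1
#2 stroke at J1
#3 stroke at I1
#4 stroke at J2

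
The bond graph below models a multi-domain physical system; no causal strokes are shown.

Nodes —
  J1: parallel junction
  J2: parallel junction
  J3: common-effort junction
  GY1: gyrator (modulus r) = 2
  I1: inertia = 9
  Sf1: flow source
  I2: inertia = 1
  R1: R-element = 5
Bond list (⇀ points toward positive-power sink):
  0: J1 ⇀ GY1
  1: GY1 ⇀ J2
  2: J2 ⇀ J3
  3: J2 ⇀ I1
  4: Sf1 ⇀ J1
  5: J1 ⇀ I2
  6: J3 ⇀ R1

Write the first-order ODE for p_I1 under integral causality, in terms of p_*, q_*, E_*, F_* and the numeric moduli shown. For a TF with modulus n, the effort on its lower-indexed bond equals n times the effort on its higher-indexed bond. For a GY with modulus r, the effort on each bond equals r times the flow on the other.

#4 →Sf1  (source Sf1 imposes f)
#3 →I1  (I1 outputs flow p/I1)
#5 →I2  (I2: I, integral causality)
#0 →J1  (J1: last free bond brings effort in)
#1 →J2  (through GY1, causality inverts; strokes same side of GY1)
#2 →J3  (J2: bond 1 brought effort, rest push out)
#6 →R1  (J3 effort already set via bond 2)

dp_I1/dt = 2*F_Sf1 - 2*p_I2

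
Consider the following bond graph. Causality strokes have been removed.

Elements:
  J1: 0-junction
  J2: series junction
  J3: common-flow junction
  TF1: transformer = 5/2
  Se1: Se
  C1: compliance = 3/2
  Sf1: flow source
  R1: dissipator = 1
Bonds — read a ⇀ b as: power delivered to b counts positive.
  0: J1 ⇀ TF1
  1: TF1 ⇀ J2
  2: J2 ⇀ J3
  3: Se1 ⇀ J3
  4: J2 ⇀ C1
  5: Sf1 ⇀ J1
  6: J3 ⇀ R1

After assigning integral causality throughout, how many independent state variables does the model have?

1  (C1 all integral)

b3 |J3  (source Se1 imposes e)
b5 |Sf1  (Sf1: flow source, stroke at near end)
b0 |J1  (J1: last free bond brings effort in)
b1 |TF1  (through TF1, causality passes straight; one stroke at TF1)
b2 |J2  (common-f at J2 fixed by 1)
b4 |J2  (common-f at J2 fixed by 1)
b6 |J3  (J3: bond 2 brought flow, rest push out)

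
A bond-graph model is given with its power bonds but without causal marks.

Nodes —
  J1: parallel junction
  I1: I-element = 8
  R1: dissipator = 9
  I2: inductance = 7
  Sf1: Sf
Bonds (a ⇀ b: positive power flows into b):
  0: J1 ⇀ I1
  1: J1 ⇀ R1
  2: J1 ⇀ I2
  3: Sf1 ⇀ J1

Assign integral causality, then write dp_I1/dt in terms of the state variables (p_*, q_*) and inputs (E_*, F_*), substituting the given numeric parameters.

dp_I1/dt = 9*F_Sf1 - 9*p_I1/8 - 9*p_I2/7

#3 |Sf1  (Sf1 (Sf) sets flow on bond)
#0 |I1  (I1: I, integral causality)
#2 |I2  (I2 integral (f out))
#1 |J1  (J1: last free bond brings effort in)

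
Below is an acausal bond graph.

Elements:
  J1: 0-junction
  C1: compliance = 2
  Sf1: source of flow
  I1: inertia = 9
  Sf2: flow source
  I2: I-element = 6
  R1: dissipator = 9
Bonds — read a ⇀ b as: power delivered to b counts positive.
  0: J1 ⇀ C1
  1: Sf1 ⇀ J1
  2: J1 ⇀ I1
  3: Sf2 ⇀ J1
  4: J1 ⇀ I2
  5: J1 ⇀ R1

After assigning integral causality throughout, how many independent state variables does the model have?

3  (C1, I1, I2 all integral)

b1 |Sf1  (Sf1: flow source, stroke at near end)
b3 |Sf2  (Sf2 (Sf) sets flow on bond)
b0 |J1  (C1: C, integral causality)
b2 |I1  (J1 effort already set via bond 0)
b4 |I2  (0-jn J1 has e-setter on 0)
b5 |R1  (J1: bond 0 brought effort, rest push out)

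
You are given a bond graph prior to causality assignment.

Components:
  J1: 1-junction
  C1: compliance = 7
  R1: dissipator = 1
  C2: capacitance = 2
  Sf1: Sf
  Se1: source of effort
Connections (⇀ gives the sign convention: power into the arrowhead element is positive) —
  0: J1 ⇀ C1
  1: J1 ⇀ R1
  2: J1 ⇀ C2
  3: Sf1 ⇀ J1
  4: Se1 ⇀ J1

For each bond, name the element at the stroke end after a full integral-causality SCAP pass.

β3 stroke at Sf1  (source Sf1 imposes f)
β4 stroke at J1  (Se1 (Se) sets effort on bond)
β0 stroke at J1  (1-jn J1 has f-setter on 3)
β1 stroke at J1  (J1 flow already set via bond 3)
β2 stroke at J1  (J1 flow already set via bond 3)

b0 →J1
b1 →J1
b2 →J1
b3 →Sf1
b4 →J1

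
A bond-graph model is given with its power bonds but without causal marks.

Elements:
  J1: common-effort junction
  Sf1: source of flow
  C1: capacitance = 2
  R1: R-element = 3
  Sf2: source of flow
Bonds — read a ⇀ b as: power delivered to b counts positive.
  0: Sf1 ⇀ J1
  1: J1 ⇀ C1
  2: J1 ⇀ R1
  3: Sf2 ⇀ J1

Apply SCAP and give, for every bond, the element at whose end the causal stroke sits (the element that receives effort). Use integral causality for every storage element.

bond 0 stroke at Sf1  (Sf1 (Sf) sets flow on bond)
bond 3 stroke at Sf2  (Sf2 (Sf) sets flow on bond)
bond 1 stroke at J1  (C1: C, integral causality)
bond 2 stroke at R1  (J1: bond 1 brought effort, rest push out)

b0 stroke at Sf1
b1 stroke at J1
b2 stroke at R1
b3 stroke at Sf2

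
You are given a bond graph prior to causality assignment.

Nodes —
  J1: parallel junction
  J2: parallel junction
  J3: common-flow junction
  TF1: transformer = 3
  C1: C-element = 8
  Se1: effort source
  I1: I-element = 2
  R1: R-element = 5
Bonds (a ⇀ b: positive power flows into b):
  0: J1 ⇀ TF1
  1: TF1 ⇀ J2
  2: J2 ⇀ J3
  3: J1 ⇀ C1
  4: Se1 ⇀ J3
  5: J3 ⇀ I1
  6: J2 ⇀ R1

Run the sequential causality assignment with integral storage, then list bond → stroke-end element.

#4 →J3  (source Se1 imposes e)
#3 →J1  (C1 integral (e out))
#0 →TF1  (J1: bond 3 brought effort, rest push out)
#1 →J2  (TF1 one-in-one-out from 0)
#2 →J3  (J2 effort already set via bond 1)
#6 →R1  (J2 effort already set via bond 1)
#5 →I1  (closing 1-jn rule on J3)

b0 stroke→TF1
b1 stroke→J2
b2 stroke→J3
b3 stroke→J1
b4 stroke→J3
b5 stroke→I1
b6 stroke→R1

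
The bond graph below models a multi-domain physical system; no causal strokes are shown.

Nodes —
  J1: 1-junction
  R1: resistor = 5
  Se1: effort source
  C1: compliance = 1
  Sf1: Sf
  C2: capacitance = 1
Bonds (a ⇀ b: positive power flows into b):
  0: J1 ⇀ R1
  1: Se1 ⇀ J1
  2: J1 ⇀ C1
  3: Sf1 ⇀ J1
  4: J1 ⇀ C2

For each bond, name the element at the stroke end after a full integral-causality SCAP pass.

β0 →J1
β1 →J1
β2 →J1
β3 →Sf1
β4 →J1

β1 →J1  (Se1: effort source, stroke at far end)
β3 →Sf1  (Sf1 (Sf) sets flow on bond)
β0 →J1  (J1 flow already set via bond 3)
β2 →J1  (1-jn J1 has f-setter on 3)
β4 →J1  (common-f at J1 fixed by 3)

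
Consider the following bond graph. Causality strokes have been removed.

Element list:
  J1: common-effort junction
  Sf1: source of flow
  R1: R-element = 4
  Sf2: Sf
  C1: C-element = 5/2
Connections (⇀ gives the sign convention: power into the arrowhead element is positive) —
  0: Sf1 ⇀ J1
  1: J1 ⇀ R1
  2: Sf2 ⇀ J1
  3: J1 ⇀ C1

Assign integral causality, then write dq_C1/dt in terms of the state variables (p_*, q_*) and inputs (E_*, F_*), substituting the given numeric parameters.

dq_C1/dt = F_Sf1 + F_Sf2 - q_C1/10

bond 0 stroke at Sf1  (Sf1 (Sf) sets flow on bond)
bond 2 stroke at Sf2  (Sf2 fixes flow; stroke at Sf2)
bond 3 stroke at J1  (C1 integral (e out))
bond 1 stroke at R1  (J1 effort already set via bond 3)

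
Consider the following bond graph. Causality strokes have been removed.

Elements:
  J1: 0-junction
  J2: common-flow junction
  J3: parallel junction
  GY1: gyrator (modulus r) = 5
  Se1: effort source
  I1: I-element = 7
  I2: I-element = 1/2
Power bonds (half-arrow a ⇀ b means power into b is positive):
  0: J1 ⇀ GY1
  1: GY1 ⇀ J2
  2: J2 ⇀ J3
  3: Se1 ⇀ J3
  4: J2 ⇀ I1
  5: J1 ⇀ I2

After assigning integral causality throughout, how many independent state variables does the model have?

#3 →J3  (source Se1 imposes e)
#2 →J2  (J3 effort already set via bond 3)
#4 →I1  (I1 outputs flow p/I1)
#1 →J2  (1-jn J2 has f-setter on 4)
#0 →J1  (GY GY1: same side as bond 1)
#5 →I2  (J1: bond 0 brought effort, rest push out)

2  (I1, I2 all integral)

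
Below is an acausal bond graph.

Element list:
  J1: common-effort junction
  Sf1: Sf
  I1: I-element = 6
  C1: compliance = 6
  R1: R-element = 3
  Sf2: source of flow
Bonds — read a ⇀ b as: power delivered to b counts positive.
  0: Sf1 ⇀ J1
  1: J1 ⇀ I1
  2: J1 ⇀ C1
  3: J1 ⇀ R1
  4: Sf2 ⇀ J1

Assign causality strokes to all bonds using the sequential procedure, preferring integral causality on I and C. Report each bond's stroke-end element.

β0 |Sf1
β1 |I1
β2 |J1
β3 |R1
β4 |Sf2

β0 stroke→Sf1  (Sf1 (Sf) sets flow on bond)
β4 stroke→Sf2  (source Sf2 imposes f)
β1 stroke→I1  (prefer integral on I1)
β2 stroke→J1  (C1 outputs effort q/C1)
β3 stroke→R1  (common-e at J1 fixed by 2)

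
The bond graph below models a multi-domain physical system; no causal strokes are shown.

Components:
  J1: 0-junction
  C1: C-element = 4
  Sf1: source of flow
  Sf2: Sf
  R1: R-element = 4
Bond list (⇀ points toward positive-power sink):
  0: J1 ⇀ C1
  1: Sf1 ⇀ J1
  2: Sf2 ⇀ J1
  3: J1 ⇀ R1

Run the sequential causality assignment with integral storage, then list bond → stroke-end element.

bond 0 stroke at J1
bond 1 stroke at Sf1
bond 2 stroke at Sf2
bond 3 stroke at R1

bond 1 →Sf1  (Sf1 (Sf) sets flow on bond)
bond 2 →Sf2  (Sf2 fixes flow; stroke at Sf2)
bond 0 →J1  (prefer integral on C1)
bond 3 →R1  (J1 effort already set via bond 0)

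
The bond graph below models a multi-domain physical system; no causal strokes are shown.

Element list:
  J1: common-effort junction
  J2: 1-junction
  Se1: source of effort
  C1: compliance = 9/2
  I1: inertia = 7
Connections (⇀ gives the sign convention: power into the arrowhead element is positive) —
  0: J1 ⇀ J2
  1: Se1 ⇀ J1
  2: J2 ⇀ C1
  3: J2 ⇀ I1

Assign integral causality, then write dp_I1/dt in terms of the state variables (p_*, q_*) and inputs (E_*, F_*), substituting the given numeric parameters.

dp_I1/dt = E_Se1 - 2*q_C1/9

#1 |J1  (Se1 (Se) sets effort on bond)
#0 |J2  (common-e at J1 fixed by 1)
#2 |J2  (prefer integral on C1)
#3 |I1  (J2 needs exactly one f-in)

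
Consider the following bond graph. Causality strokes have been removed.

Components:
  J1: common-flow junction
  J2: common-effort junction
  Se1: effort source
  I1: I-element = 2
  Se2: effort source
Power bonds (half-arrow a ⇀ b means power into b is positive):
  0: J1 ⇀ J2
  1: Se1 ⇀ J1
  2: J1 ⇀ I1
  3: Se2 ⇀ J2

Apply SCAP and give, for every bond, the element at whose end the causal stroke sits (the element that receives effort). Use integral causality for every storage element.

bond 1 stroke→J1  (Se1: effort source, stroke at far end)
bond 3 stroke→J2  (Se2 (Se) sets effort on bond)
bond 0 stroke→J1  (J2: bond 3 brought effort, rest push out)
bond 2 stroke→I1  (closing 1-jn rule on J1)

#0 stroke→J1
#1 stroke→J1
#2 stroke→I1
#3 stroke→J2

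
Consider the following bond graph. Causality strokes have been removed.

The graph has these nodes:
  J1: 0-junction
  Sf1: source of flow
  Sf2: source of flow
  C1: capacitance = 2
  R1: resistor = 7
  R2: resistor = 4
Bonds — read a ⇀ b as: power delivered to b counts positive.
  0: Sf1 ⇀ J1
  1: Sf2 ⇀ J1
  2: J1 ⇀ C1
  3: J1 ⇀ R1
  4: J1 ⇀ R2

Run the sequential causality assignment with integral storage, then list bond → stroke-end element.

β0 stroke→Sf1
β1 stroke→Sf2
β2 stroke→J1
β3 stroke→R1
β4 stroke→R2

#0 →Sf1  (Sf1: flow source, stroke at near end)
#1 →Sf2  (source Sf2 imposes f)
#2 →J1  (prefer integral on C1)
#3 →R1  (0-jn J1 has e-setter on 2)
#4 →R2  (J1 effort already set via bond 2)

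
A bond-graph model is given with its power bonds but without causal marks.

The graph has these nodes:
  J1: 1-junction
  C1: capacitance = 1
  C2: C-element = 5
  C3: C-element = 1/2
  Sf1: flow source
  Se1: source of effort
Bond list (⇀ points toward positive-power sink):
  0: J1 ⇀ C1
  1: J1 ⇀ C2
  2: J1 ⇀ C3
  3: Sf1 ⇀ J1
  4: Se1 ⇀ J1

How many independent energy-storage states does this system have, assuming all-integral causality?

3  (C1, C2, C3 all integral)

#3 |Sf1  (Sf1 (Sf) sets flow on bond)
#4 |J1  (source Se1 imposes e)
#0 |J1  (J1: bond 3 brought flow, rest push out)
#1 |J1  (J1: bond 3 brought flow, rest push out)
#2 |J1  (J1 flow already set via bond 3)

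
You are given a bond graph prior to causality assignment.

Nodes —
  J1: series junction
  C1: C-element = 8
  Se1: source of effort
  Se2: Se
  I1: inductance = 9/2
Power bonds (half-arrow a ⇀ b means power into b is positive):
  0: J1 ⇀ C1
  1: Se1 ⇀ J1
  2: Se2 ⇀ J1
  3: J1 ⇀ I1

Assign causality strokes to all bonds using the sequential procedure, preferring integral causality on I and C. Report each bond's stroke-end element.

β0 stroke→J1
β1 stroke→J1
β2 stroke→J1
β3 stroke→I1

#1 →J1  (Se1 (Se) sets effort on bond)
#2 →J1  (Se2: effort source, stroke at far end)
#0 →J1  (prefer integral on C1)
#3 →I1  (J1: last free bond brings flow in)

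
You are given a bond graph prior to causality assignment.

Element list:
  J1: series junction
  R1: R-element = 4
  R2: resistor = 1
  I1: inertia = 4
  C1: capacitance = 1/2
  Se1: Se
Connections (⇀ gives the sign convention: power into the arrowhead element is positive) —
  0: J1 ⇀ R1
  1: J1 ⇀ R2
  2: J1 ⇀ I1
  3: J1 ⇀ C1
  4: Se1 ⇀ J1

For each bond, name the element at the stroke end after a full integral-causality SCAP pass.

β4 |J1  (source Se1 imposes e)
β2 |I1  (I1 outputs flow p/I1)
β0 |J1  (1-jn J1 has f-setter on 2)
β1 |J1  (J1: bond 2 brought flow, rest push out)
β3 |J1  (J1: bond 2 brought flow, rest push out)

β0 |J1
β1 |J1
β2 |I1
β3 |J1
β4 |J1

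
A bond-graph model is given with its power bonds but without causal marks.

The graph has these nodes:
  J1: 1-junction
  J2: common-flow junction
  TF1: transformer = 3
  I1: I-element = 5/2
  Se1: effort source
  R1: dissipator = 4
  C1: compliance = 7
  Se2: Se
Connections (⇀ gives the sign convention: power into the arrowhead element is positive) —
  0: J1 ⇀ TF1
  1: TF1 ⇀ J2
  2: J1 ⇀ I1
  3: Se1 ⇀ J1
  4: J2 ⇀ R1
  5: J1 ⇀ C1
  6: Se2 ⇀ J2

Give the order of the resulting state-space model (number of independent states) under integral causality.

2  (C1, I1 all integral)

#3 stroke→J1  (Se1 fixes effort; stroke away)
#6 stroke→J2  (Se2 (Se) sets effort on bond)
#2 stroke→I1  (prefer integral on I1)
#0 stroke→J1  (J1 flow already set via bond 2)
#5 stroke→J1  (1-jn J1 has f-setter on 2)
#1 stroke→TF1  (TF1 one-in-one-out from 0)
#4 stroke→J2  (common-f at J2 fixed by 1)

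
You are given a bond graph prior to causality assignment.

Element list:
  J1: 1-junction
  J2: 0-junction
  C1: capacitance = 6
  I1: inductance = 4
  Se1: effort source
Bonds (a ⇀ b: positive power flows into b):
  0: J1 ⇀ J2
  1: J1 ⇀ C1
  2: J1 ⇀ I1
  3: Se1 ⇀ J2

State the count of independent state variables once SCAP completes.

#3 →J2  (source Se1 imposes e)
#0 →J1  (J2: bond 3 brought effort, rest push out)
#1 →J1  (C1: C, integral causality)
#2 →I1  (J1 needs exactly one f-in)

2  (C1, I1 all integral)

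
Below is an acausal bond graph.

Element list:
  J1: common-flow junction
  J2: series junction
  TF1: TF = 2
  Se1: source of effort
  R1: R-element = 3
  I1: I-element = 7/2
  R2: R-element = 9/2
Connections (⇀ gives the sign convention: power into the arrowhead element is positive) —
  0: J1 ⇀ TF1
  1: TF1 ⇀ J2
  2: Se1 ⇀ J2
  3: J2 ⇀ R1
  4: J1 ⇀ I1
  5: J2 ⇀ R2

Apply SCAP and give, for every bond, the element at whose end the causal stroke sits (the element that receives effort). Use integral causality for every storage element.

#2 |J2  (Se1 fixes effort; stroke away)
#4 |I1  (prefer integral on I1)
#0 |J1  (common-f at J1 fixed by 4)
#1 |TF1  (through TF1, causality passes straight; one stroke at TF1)
#3 |J2  (J2: bond 1 brought flow, rest push out)
#5 |J2  (common-f at J2 fixed by 1)

b0 |J1
b1 |TF1
b2 |J2
b3 |J2
b4 |I1
b5 |J2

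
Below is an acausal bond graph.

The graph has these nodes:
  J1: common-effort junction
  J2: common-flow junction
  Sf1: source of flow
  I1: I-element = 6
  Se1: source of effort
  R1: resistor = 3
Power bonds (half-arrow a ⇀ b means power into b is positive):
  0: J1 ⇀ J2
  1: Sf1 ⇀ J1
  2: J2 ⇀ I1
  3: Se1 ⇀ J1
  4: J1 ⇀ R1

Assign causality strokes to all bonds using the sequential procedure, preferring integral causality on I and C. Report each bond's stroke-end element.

β0 stroke at J2
β1 stroke at Sf1
β2 stroke at I1
β3 stroke at J1
β4 stroke at R1

bond 1 stroke at Sf1  (Sf1 fixes flow; stroke at Sf1)
bond 3 stroke at J1  (Se1 fixes effort; stroke away)
bond 0 stroke at J2  (J1: bond 3 brought effort, rest push out)
bond 4 stroke at R1  (common-e at J1 fixed by 3)
bond 2 stroke at I1  (only one flow-in slot at J2)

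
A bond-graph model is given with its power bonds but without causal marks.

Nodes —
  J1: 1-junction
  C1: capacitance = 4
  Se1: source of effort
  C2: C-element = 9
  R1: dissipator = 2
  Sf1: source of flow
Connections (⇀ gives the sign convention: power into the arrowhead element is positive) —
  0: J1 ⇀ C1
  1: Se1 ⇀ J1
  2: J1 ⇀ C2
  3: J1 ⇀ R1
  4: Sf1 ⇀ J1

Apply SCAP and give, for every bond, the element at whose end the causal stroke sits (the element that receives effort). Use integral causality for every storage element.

#1 stroke→J1  (Se1 fixes effort; stroke away)
#4 stroke→Sf1  (Sf1 (Sf) sets flow on bond)
#0 stroke→J1  (J1: bond 4 brought flow, rest push out)
#2 stroke→J1  (1-jn J1 has f-setter on 4)
#3 stroke→J1  (common-f at J1 fixed by 4)

b0 |J1
b1 |J1
b2 |J1
b3 |J1
b4 |Sf1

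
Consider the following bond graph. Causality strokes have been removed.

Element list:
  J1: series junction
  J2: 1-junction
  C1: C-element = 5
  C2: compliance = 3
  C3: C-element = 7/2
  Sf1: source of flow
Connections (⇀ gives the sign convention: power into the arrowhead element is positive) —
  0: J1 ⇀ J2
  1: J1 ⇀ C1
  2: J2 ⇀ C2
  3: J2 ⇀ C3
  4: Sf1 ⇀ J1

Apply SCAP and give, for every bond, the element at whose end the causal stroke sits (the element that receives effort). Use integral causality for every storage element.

b4 stroke at Sf1  (Sf1: flow source, stroke at near end)
b0 stroke at J1  (1-jn J1 has f-setter on 4)
b1 stroke at J1  (1-jn J1 has f-setter on 4)
b2 stroke at J2  (J2 flow already set via bond 0)
b3 stroke at J2  (J2: bond 0 brought flow, rest push out)

#0 stroke→J1
#1 stroke→J1
#2 stroke→J2
#3 stroke→J2
#4 stroke→Sf1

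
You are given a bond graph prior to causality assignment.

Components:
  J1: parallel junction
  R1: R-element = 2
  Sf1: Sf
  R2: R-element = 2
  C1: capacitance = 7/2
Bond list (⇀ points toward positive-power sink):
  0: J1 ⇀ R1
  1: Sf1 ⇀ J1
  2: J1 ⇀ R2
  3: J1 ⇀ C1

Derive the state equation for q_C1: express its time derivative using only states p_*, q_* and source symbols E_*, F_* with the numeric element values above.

dq_C1/dt = F_Sf1 - 2*q_C1/7

β1 |Sf1  (source Sf1 imposes f)
β3 |J1  (C1: C, integral causality)
β0 |R1  (0-jn J1 has e-setter on 3)
β2 |R2  (J1 effort already set via bond 3)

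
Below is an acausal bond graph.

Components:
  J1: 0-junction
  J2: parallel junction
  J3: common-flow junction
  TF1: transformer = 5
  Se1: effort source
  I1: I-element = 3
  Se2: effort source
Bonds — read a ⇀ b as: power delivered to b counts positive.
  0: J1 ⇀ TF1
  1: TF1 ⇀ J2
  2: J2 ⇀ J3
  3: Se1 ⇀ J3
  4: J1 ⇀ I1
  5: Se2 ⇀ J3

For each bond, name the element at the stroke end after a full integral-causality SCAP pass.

b3 stroke→J3  (Se1 fixes effort; stroke away)
b5 stroke→J3  (source Se2 imposes e)
b2 stroke→J2  (closing 1-jn rule on J3)
b1 stroke→TF1  (0-jn J2 has e-setter on 2)
b0 stroke→J1  (through TF1, causality passes straight; one stroke at TF1)
b4 stroke→I1  (J1 effort already set via bond 0)

β0 stroke at J1
β1 stroke at TF1
β2 stroke at J2
β3 stroke at J3
β4 stroke at I1
β5 stroke at J3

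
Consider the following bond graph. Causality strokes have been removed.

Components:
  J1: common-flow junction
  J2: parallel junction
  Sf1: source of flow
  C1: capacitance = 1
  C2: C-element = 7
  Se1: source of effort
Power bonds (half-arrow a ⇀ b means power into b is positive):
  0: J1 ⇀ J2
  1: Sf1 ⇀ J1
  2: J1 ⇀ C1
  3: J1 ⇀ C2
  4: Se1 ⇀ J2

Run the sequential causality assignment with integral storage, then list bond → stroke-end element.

b0 |J1
b1 |Sf1
b2 |J1
b3 |J1
b4 |J2

β1 →Sf1  (Sf1 fixes flow; stroke at Sf1)
β4 →J2  (Se1 fixes effort; stroke away)
β0 →J1  (common-f at J1 fixed by 1)
β2 →J1  (J1 flow already set via bond 1)
β3 →J1  (1-jn J1 has f-setter on 1)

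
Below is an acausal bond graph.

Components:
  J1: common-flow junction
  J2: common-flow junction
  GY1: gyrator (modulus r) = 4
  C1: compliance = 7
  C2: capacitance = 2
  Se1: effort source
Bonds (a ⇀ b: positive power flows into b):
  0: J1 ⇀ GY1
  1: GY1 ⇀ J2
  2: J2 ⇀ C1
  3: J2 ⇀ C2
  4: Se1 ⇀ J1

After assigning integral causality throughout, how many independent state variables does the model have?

2  (C1, C2 all integral)

#4 |J1  (source Se1 imposes e)
#0 |GY1  (J1: last free bond brings flow in)
#1 |GY1  (through GY1, causality inverts; strokes same side of GY1)
#2 |J2  (J2: bond 1 brought flow, rest push out)
#3 |J2  (1-jn J2 has f-setter on 1)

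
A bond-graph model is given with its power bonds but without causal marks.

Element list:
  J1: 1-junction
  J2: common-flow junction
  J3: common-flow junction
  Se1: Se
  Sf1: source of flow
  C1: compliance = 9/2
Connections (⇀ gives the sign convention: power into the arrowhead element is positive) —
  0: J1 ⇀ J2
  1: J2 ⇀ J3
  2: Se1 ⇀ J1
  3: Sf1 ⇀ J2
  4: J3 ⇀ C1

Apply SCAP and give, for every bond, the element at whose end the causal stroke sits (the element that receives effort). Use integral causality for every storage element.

b0 stroke at J2
b1 stroke at J2
b2 stroke at J1
b3 stroke at Sf1
b4 stroke at J3

bond 2 |J1  (Se1 (Se) sets effort on bond)
bond 3 |Sf1  (source Sf1 imposes f)
bond 0 |J2  (J1: last free bond brings flow in)
bond 1 |J2  (J2: bond 3 brought flow, rest push out)
bond 4 |J3  (1-jn J3 has f-setter on 1)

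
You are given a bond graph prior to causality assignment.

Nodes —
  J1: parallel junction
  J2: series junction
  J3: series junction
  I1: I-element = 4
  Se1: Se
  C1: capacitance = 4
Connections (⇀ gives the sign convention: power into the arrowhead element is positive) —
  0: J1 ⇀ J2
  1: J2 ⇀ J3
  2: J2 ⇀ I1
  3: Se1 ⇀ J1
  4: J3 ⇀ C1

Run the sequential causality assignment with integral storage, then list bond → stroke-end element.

β0 →J2
β1 →J2
β2 →I1
β3 →J1
β4 →J3

β3 stroke→J1  (Se1: effort source, stroke at far end)
β0 stroke→J2  (J1 effort already set via bond 3)
β2 stroke→I1  (prefer integral on I1)
β1 stroke→J2  (J2 flow already set via bond 2)
β4 stroke→J3  (J3: bond 1 brought flow, rest push out)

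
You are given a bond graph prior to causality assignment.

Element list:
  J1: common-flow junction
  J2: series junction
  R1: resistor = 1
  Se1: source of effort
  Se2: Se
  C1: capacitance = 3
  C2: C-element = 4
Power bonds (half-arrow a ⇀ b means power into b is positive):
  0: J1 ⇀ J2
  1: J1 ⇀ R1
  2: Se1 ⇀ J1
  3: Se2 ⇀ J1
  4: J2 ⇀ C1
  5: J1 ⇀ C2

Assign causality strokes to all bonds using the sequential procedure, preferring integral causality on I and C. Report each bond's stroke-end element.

#2 →J1  (Se1 fixes effort; stroke away)
#3 →J1  (Se2: effort source, stroke at far end)
#4 →J2  (C1 integral (e out))
#0 →J1  (J2: last free bond brings flow in)
#5 →J1  (C2: C, integral causality)
#1 →R1  (closing 1-jn rule on J1)

#0 |J1
#1 |R1
#2 |J1
#3 |J1
#4 |J2
#5 |J1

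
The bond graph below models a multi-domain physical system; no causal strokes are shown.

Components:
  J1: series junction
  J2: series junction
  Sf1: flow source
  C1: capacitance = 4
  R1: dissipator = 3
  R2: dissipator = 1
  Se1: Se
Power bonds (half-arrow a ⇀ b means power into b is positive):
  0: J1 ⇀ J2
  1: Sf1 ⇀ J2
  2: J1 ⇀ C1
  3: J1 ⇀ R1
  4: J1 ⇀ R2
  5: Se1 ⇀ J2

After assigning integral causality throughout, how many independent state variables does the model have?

b1 stroke→Sf1  (Sf1 (Sf) sets flow on bond)
b5 stroke→J2  (Se1 fixes effort; stroke away)
b0 stroke→J2  (J2 flow already set via bond 1)
b2 stroke→J1  (J1: bond 0 brought flow, rest push out)
b3 stroke→J1  (common-f at J1 fixed by 0)
b4 stroke→J1  (J1: bond 0 brought flow, rest push out)

1  (C1 all integral)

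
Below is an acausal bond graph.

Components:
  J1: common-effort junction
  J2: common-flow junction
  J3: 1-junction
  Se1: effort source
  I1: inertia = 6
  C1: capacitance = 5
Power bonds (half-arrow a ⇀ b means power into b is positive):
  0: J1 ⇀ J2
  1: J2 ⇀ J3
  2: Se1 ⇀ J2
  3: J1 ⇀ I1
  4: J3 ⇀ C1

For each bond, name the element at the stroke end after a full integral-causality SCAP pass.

#2 stroke at J2  (Se1: effort source, stroke at far end)
#3 stroke at I1  (I1 integral (f out))
#0 stroke at J1  (only one effort-in slot at J1)
#1 stroke at J2  (common-f at J2 fixed by 0)
#4 stroke at J3  (1-jn J3 has f-setter on 1)

β0 stroke at J1
β1 stroke at J2
β2 stroke at J2
β3 stroke at I1
β4 stroke at J3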